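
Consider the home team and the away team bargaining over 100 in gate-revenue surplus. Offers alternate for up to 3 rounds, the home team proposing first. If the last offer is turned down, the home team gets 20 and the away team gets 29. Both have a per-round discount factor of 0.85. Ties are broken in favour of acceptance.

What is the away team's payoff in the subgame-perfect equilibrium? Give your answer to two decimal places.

Round 3 (the home team proposes): the away team gets 29 if talks fail, so the home team offers 29 and keeps 71.
Round 2 (the away team proposes): the home team can get 71 next round, worth 0.85 × 71 = 60.35 now; the away team offers that and keeps 39.65.
Round 1 (the home team proposes): the away team can get 39.65 next round, worth 0.85 × 39.65 = 33.7025 now. The home team offers 33.7025 and keeps 100 − 33.7025 = 66.2975.

33.70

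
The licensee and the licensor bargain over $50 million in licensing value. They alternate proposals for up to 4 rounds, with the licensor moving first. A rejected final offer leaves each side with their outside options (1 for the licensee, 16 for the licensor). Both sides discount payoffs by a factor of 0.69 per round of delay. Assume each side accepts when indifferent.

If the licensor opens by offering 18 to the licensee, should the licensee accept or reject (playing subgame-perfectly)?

Reject

Round 4 (the licensee proposes): the licensor gets 16 if talks fail, so the licensee offers 16 and keeps 34.
Round 3 (the licensor proposes): the licensee can get 34 next round, worth 0.69 × 34 = 23.46 now, so the licensor offers 23.46, keeping 26.54.
Round 2 (the licensee proposes): the licensor can get 26.54 next round, worth 0.69 × 26.54 = 18.3126 now; the licensee offers that and keeps 31.6874.
So by rejecting in round 1, the licensee gets 31.6874 next round, worth 0.69 × 31.6874 = 21.864306 now.
Offer 18 < 21.864306, so the licensee rejects.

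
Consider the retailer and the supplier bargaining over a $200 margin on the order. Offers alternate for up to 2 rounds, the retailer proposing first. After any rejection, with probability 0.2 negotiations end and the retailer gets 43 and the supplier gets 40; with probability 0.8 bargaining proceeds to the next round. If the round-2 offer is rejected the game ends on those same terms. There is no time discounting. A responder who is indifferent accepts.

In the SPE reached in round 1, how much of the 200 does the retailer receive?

66.4

Round 2 (the supplier proposes): the retailer gets 43 if talks fail, so the supplier offers 43 and keeps 157.
Round 1 (the retailer proposes): rejecting gives the supplier an expected 0.8 × 157 + 0.2 × 40 = 133.6. The retailer offers 133.6 and keeps 200 − 133.6 = 66.4.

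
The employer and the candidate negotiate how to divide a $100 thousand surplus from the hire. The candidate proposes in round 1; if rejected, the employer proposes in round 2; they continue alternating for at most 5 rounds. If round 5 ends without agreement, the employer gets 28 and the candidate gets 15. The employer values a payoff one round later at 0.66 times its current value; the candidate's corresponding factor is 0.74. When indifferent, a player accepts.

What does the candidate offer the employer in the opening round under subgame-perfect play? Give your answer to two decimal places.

By backward induction:
Round 5 (the candidate proposes): the employer gets 28 if talks fail, so the candidate offers 28 and keeps 72.
Round 4 (the employer proposes): the candidate can get 72 next round, worth 0.74 × 72 = 53.28 now; the employer offers that and keeps 46.72.
Round 3 (the candidate proposes): the employer can get 46.72 next round, worth 0.66 × 46.72 = 30.8352 now. The candidate offers 30.8352 and keeps 100 − 30.8352 = 69.1648.
Round 2 (the employer proposes): the candidate can get 69.1648 next round, worth 0.74 × 69.1648 = 51.181952 now. The employer offers 51.181952 and keeps 100 − 51.181952 = 48.818048.
Round 1 (the candidate proposes): the employer can get 48.818048 next round, worth 0.66 × 48.818048 = 32.21991168 now, so the candidate offers 32.21991168, keeping 67.78008832.

32.22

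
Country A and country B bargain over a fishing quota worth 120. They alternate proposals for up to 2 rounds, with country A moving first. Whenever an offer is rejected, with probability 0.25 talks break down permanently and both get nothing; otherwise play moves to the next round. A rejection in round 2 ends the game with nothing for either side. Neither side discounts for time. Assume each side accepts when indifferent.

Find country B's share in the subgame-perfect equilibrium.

90

Round 2 (country B proposes): country A will accept anything ≥ 0, so country B offers 0 and keeps 120.
Round 1 (country A proposes): rejecting gives country B an expected 0.75 × 120 = 90. Country A offers 90 and keeps 120 − 90 = 30.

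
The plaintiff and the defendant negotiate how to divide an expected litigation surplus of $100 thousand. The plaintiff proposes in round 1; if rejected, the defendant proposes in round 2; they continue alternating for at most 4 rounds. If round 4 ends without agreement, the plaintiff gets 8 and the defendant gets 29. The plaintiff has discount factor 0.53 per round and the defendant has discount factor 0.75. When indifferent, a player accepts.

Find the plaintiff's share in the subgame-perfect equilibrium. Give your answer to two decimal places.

Work backward from the last round.
Round 4 (the defendant proposes): the plaintiff gets 8 if talks fail, so the defendant offers 8 and keeps 92.
Round 3 (the plaintiff proposes): the defendant can get 92 next round, worth 0.75 × 92 = 69 now, so the plaintiff offers 69, keeping 31.
Round 2 (the defendant proposes): the plaintiff can get 31 next round, worth 0.53 × 31 = 16.43 now; the defendant offers that and keeps 83.57.
Round 1 (the plaintiff proposes): the defendant can get 83.57 next round, worth 0.75 × 83.57 = 62.6775 now; the plaintiff offers that and keeps 37.3225.

37.32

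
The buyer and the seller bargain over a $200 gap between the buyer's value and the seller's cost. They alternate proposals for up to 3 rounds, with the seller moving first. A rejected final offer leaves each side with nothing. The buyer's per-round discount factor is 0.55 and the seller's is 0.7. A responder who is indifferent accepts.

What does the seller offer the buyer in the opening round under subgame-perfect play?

33

Round 3 (the seller proposes): the buyer will accept anything ≥ 0, so the seller offers 0 and keeps 200.
Round 2 (the buyer proposes): the seller can get 200 next round, worth 0.7 × 200 = 140 now, so the buyer offers 140, keeping 60.
Round 1 (the seller proposes): the buyer can get 60 next round, worth 0.55 × 60 = 33 now. The seller offers 33 and keeps 200 − 33 = 167.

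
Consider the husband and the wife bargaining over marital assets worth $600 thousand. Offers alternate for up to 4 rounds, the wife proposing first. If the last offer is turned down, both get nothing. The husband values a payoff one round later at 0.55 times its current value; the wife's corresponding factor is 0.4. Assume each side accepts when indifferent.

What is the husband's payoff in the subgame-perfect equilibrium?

270.6

Round 4 (the husband proposes): the wife will accept anything ≥ 0, so the husband offers 0 and keeps 600.
Round 3 (the wife proposes): the husband can get 600 next round, worth 0.55 × 600 = 330 now. The wife offers 330 and keeps 600 − 330 = 270.
Round 2 (the husband proposes): the wife can get 270 next round, worth 0.4 × 270 = 108 now. The husband offers 108 and keeps 600 − 108 = 492.
Round 1 (the wife proposes): the husband can get 492 next round, worth 0.55 × 492 = 270.6 now; the wife offers that and keeps 329.4.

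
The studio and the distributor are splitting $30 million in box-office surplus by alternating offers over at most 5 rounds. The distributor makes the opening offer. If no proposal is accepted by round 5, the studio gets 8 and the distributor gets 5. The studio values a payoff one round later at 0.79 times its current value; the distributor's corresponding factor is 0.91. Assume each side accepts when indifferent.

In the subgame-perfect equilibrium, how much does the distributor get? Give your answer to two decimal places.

22.20

Round 5 (the distributor proposes): the studio gets 8 if talks fail, so the distributor offers 8 and keeps 22.
Round 4 (the studio proposes): the distributor can get 22 next round, worth 0.91 × 22 = 20.02 now; the studio offers that and keeps 9.98.
Round 3 (the distributor proposes): the studio can get 9.98 next round, worth 0.79 × 9.98 = 7.8842 now, so the distributor offers 7.8842, keeping 22.1158.
Round 2 (the studio proposes): the distributor can get 22.1158 next round, worth 0.91 × 22.1158 = 20.125378 now, so the studio offers 20.125378, keeping 9.874622.
Round 1 (the distributor proposes): the studio can get 9.874622 next round, worth 0.79 × 9.874622 = 7.80095138 now. The distributor offers 7.80095138 and keeps 30 − 7.80095138 = 22.19904862.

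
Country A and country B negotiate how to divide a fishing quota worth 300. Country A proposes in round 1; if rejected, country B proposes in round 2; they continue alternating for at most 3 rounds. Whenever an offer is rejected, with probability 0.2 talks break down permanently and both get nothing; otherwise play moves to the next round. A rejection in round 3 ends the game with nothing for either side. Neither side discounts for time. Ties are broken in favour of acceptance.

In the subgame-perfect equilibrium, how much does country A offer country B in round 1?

48

Round 3 (country A proposes): country B will accept anything ≥ 0, so country A offers 0 and keeps 300.
Round 2 (country B proposes): rejecting gives country A an expected 0.8 × 300 = 240. Country B offers 240 and keeps 300 − 240 = 60.
Round 1 (country A proposes): rejecting gives country B an expected 0.8 × 60 = 48; country A offers that and keeps 252.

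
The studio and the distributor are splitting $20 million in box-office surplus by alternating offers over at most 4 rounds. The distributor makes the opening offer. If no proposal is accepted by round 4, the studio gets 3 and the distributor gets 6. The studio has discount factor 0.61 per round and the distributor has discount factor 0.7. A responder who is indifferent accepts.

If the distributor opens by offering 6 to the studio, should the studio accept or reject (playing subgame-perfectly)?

Round 4 (the studio proposes): the distributor gets 6 if talks fail, so the studio offers 6 and keeps 14.
Round 3 (the distributor proposes): the studio can get 14 next round, worth 0.61 × 14 = 8.54 now. The distributor offers 8.54 and keeps 20 − 8.54 = 11.46.
Round 2 (the studio proposes): the distributor can get 11.46 next round, worth 0.7 × 11.46 = 8.022 now. The studio offers 8.022 and keeps 20 − 8.022 = 11.978.
So by rejecting in round 1, the studio gets 11.978 next round, worth 0.61 × 11.978 = 7.30658 now.
Offer 6 < 7.30658, so the studio rejects.

Reject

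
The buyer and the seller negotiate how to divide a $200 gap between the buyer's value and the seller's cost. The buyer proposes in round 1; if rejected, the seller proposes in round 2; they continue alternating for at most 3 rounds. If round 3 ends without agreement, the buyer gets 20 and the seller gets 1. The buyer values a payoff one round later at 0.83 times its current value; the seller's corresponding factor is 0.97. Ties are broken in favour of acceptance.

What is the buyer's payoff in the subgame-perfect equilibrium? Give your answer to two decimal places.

Round 3 (the buyer proposes): the seller gets 1 if talks fail, so the buyer offers 1 and keeps 199.
Round 2 (the seller proposes): the buyer can get 199 next round, worth 0.83 × 199 = 165.17 now; the seller offers that and keeps 34.83.
Round 1 (the buyer proposes): the seller can get 34.83 next round, worth 0.97 × 34.83 = 33.7851 now; the buyer offers that and keeps 166.2149.

166.21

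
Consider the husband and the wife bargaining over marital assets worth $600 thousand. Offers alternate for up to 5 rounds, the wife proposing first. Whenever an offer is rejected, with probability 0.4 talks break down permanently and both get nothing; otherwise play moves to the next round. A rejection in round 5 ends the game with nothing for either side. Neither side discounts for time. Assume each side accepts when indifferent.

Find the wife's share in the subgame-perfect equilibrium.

Round 5 (the wife proposes): the husband will accept anything ≥ 0, so the wife offers 0 and keeps 600.
Round 4 (the husband proposes): rejecting gives the wife an expected 0.6 × 600 = 360, so the husband offers 360, keeping 240.
Round 3 (the wife proposes): rejecting gives the husband an expected 0.6 × 240 = 144; the wife offers that and keeps 456.
Round 2 (the husband proposes): rejecting gives the wife an expected 0.6 × 456 = 273.6. The husband offers 273.6 and keeps 600 − 273.6 = 326.4.
Round 1 (the wife proposes): rejecting gives the husband an expected 0.6 × 326.4 = 195.84; the wife offers that and keeps 404.16.

404.16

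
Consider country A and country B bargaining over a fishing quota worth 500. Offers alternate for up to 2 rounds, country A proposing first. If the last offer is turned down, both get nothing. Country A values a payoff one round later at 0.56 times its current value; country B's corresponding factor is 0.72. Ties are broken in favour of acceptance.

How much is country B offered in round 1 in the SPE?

360

Solve by backward induction from round 2.
Round 2 (country B proposes): country A will accept anything ≥ 0, so country B offers 0 and keeps 500.
Round 1 (country A proposes): country B can get 500 next round, worth 0.72 × 500 = 360 now; country A offers that and keeps 140.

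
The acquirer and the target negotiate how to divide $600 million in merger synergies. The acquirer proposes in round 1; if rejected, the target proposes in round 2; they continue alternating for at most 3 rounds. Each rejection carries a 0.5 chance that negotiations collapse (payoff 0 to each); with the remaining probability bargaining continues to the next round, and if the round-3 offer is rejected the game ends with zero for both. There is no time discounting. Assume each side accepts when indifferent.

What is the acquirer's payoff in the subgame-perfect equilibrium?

450

By backward induction:
Round 3 (the acquirer proposes): rejection yields 0 for the target; the acquirer offers 0 and keeps 600.
Round 2 (the target proposes): rejecting gives the acquirer an expected 0.5 × 600 = 300. The target offers 300 and keeps 600 − 300 = 300.
Round 1 (the acquirer proposes): rejecting gives the target an expected 0.5 × 300 = 150; the acquirer offers that and keeps 450.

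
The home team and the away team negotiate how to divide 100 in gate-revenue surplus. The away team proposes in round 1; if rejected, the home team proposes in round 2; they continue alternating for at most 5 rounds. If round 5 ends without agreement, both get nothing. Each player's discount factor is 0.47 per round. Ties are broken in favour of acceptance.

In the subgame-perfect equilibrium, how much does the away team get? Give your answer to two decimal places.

69.59

Round 5 (the away team proposes): the home team will accept anything ≥ 0, so the away team offers 0 and keeps 100.
Round 4 (the home team proposes): the away team can get 100 next round, worth 0.47 × 100 = 47 now, so the home team offers 47, keeping 53.
Round 3 (the away team proposes): the home team can get 53 next round, worth 0.47 × 53 = 24.91 now. The away team offers 24.91 and keeps 100 − 24.91 = 75.09.
Round 2 (the home team proposes): the away team can get 75.09 next round, worth 0.47 × 75.09 = 35.2923 now, so the home team offers 35.2923, keeping 64.7077.
Round 1 (the away team proposes): the home team can get 64.7077 next round, worth 0.47 × 64.7077 = 30.412619 now; the away team offers that and keeps 69.587381.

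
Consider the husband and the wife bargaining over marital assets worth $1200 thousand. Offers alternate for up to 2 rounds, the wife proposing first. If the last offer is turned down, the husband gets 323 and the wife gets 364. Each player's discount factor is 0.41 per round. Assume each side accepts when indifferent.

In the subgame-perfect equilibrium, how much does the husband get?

342.76

Round 2 (the husband proposes): the wife gets 364 if talks fail, so the husband offers 364 and keeps 836.
Round 1 (the wife proposes): the husband can get 836 next round, worth 0.41 × 836 = 342.76 now; the wife offers that and keeps 857.24.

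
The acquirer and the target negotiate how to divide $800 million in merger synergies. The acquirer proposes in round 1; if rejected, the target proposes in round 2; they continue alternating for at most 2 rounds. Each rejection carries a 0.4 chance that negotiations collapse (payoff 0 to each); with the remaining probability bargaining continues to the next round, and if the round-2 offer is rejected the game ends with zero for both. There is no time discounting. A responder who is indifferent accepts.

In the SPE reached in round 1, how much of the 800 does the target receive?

480

Round 2 (the target proposes): rejection yields 0 for the acquirer; the target offers 0 and keeps 800.
Round 1 (the acquirer proposes): rejecting gives the target an expected 0.6 × 800 = 480. The acquirer offers 480 and keeps 800 − 480 = 320.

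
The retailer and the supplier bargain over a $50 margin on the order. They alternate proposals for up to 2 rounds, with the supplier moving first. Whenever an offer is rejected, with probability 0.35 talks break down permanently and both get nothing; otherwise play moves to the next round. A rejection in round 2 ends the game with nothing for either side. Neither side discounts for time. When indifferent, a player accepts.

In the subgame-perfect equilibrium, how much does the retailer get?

Round 2 (the retailer proposes): rejection yields 0 for the supplier; the retailer offers 0 and keeps 50.
Round 1 (the supplier proposes): rejecting gives the retailer an expected 0.65 × 50 = 32.5, so the supplier offers 32.5, keeping 17.5.

32.5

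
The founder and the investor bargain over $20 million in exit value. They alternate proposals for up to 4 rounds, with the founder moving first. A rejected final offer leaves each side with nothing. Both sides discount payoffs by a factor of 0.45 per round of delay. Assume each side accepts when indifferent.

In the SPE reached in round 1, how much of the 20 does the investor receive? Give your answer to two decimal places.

6.77

Round 4 (the investor proposes): the founder will accept anything ≥ 0, so the investor offers 0 and keeps 20.
Round 3 (the founder proposes): the investor can get 20 next round, worth 0.45 × 20 = 9 now; the founder offers that and keeps 11.
Round 2 (the investor proposes): the founder can get 11 next round, worth 0.45 × 11 = 4.95 now, so the investor offers 4.95, keeping 15.05.
Round 1 (the founder proposes): the investor can get 15.05 next round, worth 0.45 × 15.05 = 6.7725 now, so the founder offers 6.7725, keeping 13.2275.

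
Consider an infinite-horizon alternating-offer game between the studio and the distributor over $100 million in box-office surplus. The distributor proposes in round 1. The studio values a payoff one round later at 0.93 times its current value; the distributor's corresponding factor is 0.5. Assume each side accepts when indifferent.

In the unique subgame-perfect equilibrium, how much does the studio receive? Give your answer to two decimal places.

86.92

Let x be the distributor's share when the distributor proposes and y be the studio's share when the studio proposes.
The studio accepts iff offered ≥ 0.93·y, so x = 100 − 0.93y. Symmetrically y = 100 − 0.5x.
Substituting: x = 100 − 0.93(100 − 0.5x), giving x(1 − 0.5·0.93) = 100(1 − 0.93).
So x = 100 × 0.07 / 0.535 ≈ 13.0841, and the studio receives 100 − x ≈ 86.9159.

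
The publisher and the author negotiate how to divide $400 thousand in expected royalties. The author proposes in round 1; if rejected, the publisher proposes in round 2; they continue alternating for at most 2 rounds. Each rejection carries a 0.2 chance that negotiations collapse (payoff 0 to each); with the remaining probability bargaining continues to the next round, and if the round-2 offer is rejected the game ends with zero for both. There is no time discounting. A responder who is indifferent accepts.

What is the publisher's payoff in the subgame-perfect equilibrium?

Round 2 (the publisher proposes): rejection yields 0 for the author; the publisher offers 0 and keeps 400.
Round 1 (the author proposes): rejecting gives the publisher an expected 0.8 × 400 = 320. The author offers 320 and keeps 400 − 320 = 80.

320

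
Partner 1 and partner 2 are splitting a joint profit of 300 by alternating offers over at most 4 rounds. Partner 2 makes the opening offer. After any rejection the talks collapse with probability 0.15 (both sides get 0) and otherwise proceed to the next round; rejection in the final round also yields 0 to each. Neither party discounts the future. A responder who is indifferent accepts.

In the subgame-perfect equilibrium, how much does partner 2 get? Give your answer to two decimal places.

By backward induction:
Round 4 (partner 1 proposes): rejection yields 0 for partner 2; partner 1 offers 0 and keeps 300.
Round 3 (partner 2 proposes): rejecting gives partner 1 an expected 0.85 × 300 = 255. Partner 2 offers 255 and keeps 300 − 255 = 45.
Round 2 (partner 1 proposes): rejecting gives partner 2 an expected 0.85 × 45 = 38.25, so partner 1 offers 38.25, keeping 261.75.
Round 1 (partner 2 proposes): rejecting gives partner 1 an expected 0.85 × 261.75 = 222.4875; partner 2 offers that and keeps 77.5125.

77.51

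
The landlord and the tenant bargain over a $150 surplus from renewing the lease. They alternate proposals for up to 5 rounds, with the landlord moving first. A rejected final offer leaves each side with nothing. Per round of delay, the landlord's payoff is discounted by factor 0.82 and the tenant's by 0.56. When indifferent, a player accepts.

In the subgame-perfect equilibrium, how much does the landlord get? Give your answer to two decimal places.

127.94

Work backward from the last round.
Round 5 (the landlord proposes): rejection yields 0 for the tenant; the landlord offers 0 and keeps 150.
Round 4 (the tenant proposes): the landlord can get 150 next round, worth 0.82 × 150 = 123 now, so the tenant offers 123, keeping 27.
Round 3 (the landlord proposes): the tenant can get 27 next round, worth 0.56 × 27 = 15.12 now. The landlord offers 15.12 and keeps 150 − 15.12 = 134.88.
Round 2 (the tenant proposes): the landlord can get 134.88 next round, worth 0.82 × 134.88 = 110.6016 now, so the tenant offers 110.6016, keeping 39.3984.
Round 1 (the landlord proposes): the tenant can get 39.3984 next round, worth 0.56 × 39.3984 = 22.063104 now; the landlord offers that and keeps 127.936896.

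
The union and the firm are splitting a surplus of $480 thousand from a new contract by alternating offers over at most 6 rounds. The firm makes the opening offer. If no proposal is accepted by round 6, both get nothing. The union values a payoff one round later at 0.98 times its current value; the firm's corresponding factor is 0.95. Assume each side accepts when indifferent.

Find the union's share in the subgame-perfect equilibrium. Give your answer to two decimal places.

453.14

Solve by backward induction from round 6.
Round 6 (the union proposes): rejection yields 0 for the firm; the union offers 0 and keeps 480.
Round 5 (the firm proposes): the union can get 480 next round, worth 0.98 × 480 = 470.4 now. The firm offers 470.4 and keeps 480 − 470.4 = 9.6.
Round 4 (the union proposes): the firm can get 9.6 next round, worth 0.95 × 9.6 = 9.12 now; the union offers that and keeps 470.88.
Round 3 (the firm proposes): the union can get 470.88 next round, worth 0.98 × 470.88 = 461.4624 now, so the firm offers 461.4624, keeping 18.5376.
Round 2 (the union proposes): the firm can get 18.5376 next round, worth 0.95 × 18.5376 = 17.61072 now, so the union offers 17.61072, keeping 462.38928.
Round 1 (the firm proposes): the union can get 462.38928 next round, worth 0.98 × 462.38928 = 453.1414944 now. The firm offers 453.1414944 and keeps 480 − 453.1414944 = 26.8585056.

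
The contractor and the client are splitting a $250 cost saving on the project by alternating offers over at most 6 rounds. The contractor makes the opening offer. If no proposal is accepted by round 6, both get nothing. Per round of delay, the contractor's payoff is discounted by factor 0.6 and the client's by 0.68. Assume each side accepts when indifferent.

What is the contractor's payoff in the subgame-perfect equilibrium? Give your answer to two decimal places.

125.96

Round 6 (the client proposes): the contractor will accept anything ≥ 0, so the client offers 0 and keeps 250.
Round 5 (the contractor proposes): the client can get 250 next round, worth 0.68 × 250 = 170 now, so the contractor offers 170, keeping 80.
Round 4 (the client proposes): the contractor can get 80 next round, worth 0.6 × 80 = 48 now. The client offers 48 and keeps 250 − 48 = 202.
Round 3 (the contractor proposes): the client can get 202 next round, worth 0.68 × 202 = 137.36 now, so the contractor offers 137.36, keeping 112.64.
Round 2 (the client proposes): the contractor can get 112.64 next round, worth 0.6 × 112.64 = 67.584 now, so the client offers 67.584, keeping 182.416.
Round 1 (the contractor proposes): the client can get 182.416 next round, worth 0.68 × 182.416 = 124.04288 now, so the contractor offers 124.04288, keeping 125.95712.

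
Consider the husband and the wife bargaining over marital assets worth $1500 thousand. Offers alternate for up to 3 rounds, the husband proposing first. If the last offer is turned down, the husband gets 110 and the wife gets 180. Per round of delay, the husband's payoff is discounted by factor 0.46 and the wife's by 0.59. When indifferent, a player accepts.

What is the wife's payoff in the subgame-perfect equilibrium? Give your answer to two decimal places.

Work backward from the last round.
Round 3 (the husband proposes): the wife gets 180 if talks fail, so the husband offers 180 and keeps 1320.
Round 2 (the wife proposes): the husband can get 1320 next round, worth 0.46 × 1320 = 607.2 now, so the wife offers 607.2, keeping 892.8.
Round 1 (the husband proposes): the wife can get 892.8 next round, worth 0.59 × 892.8 = 526.752 now, so the husband offers 526.752, keeping 973.248.

526.75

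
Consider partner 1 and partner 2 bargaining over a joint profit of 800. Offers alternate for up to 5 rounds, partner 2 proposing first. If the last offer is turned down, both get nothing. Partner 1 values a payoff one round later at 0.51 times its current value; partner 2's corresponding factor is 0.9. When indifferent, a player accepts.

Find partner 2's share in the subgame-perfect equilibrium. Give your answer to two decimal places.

740.47

Round 5 (partner 2 proposes): partner 1 will accept anything ≥ 0, so partner 2 offers 0 and keeps 800.
Round 4 (partner 1 proposes): partner 2 can get 800 next round, worth 0.9 × 800 = 720 now. Partner 1 offers 720 and keeps 800 − 720 = 80.
Round 3 (partner 2 proposes): partner 1 can get 80 next round, worth 0.51 × 80 = 40.8 now; partner 2 offers that and keeps 759.2.
Round 2 (partner 1 proposes): partner 2 can get 759.2 next round, worth 0.9 × 759.2 = 683.28 now. Partner 1 offers 683.28 and keeps 800 − 683.28 = 116.72.
Round 1 (partner 2 proposes): partner 1 can get 116.72 next round, worth 0.51 × 116.72 = 59.5272 now; partner 2 offers that and keeps 740.4728.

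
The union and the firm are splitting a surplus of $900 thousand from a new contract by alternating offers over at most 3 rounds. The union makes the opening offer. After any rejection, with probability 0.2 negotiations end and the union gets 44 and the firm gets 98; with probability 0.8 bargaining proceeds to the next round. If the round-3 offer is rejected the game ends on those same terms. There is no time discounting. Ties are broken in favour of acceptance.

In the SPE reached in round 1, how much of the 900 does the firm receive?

Round 3 (the union proposes): the firm gets 98 if talks fail, so the union offers 98 and keeps 802.
Round 2 (the firm proposes): rejecting gives the union an expected 0.8 × 802 + 0.2 × 44 = 650.4; the firm offers that and keeps 249.6.
Round 1 (the union proposes): rejecting gives the firm an expected 0.8 × 249.6 + 0.2 × 98 = 219.28, so the union offers 219.28, keeping 680.72.

219.28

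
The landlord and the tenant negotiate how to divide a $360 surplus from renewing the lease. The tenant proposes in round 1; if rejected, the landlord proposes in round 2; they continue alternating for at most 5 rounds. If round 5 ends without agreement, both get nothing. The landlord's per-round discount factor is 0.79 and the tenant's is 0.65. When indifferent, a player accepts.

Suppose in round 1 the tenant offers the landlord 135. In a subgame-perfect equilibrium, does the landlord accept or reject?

Reject

Round 5 (the tenant proposes): rejection yields 0 for the landlord; the tenant offers 0 and keeps 360.
Round 4 (the landlord proposes): the tenant can get 360 next round, worth 0.65 × 360 = 234 now, so the landlord offers 234, keeping 126.
Round 3 (the tenant proposes): the landlord can get 126 next round, worth 0.79 × 126 = 99.54 now. The tenant offers 99.54 and keeps 360 − 99.54 = 260.46.
Round 2 (the landlord proposes): the tenant can get 260.46 next round, worth 0.65 × 260.46 = 169.299 now, so the landlord offers 169.299, keeping 190.701.
So by rejecting in round 1, the landlord gets 190.701 next round, worth 0.79 × 190.701 = 150.65379 now.
Offer 135 < 150.65379, so the landlord rejects.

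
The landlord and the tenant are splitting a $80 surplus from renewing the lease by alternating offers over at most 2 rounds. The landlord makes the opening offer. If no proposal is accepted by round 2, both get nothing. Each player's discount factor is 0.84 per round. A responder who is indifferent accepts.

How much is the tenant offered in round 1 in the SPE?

Round 2 (the tenant proposes): the landlord will accept anything ≥ 0, so the tenant offers 0 and keeps 80.
Round 1 (the landlord proposes): the tenant can get 80 next round, worth 0.84 × 80 = 67.2 now, so the landlord offers 67.2, keeping 12.8.

67.2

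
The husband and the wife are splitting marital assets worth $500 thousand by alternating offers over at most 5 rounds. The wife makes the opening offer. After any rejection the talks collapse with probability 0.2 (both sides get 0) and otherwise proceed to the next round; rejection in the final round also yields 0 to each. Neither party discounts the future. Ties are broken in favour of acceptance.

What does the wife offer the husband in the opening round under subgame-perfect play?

Round 5 (the wife proposes): rejection yields 0 for the husband; the wife offers 0 and keeps 500.
Round 4 (the husband proposes): rejecting gives the wife an expected 0.8 × 500 = 400. The husband offers 400 and keeps 500 − 400 = 100.
Round 3 (the wife proposes): rejecting gives the husband an expected 0.8 × 100 = 80, so the wife offers 80, keeping 420.
Round 2 (the husband proposes): rejecting gives the wife an expected 0.8 × 420 = 336. The husband offers 336 and keeps 500 − 336 = 164.
Round 1 (the wife proposes): rejecting gives the husband an expected 0.8 × 164 = 131.2; the wife offers that and keeps 368.8.

131.2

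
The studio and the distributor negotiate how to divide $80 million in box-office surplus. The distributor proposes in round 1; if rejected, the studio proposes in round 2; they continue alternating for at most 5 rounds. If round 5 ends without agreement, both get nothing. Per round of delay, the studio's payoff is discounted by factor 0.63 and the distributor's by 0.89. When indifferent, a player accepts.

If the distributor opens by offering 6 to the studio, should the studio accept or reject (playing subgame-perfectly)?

Work out the studio's continuation value if the offer is rejected.
Round 5 (the distributor proposes): rejection yields 0 for the studio; the distributor offers 0 and keeps 80.
Round 4 (the studio proposes): the distributor can get 80 next round, worth 0.89 × 80 = 71.2 now. The studio offers 71.2 and keeps 80 − 71.2 = 8.8.
Round 3 (the distributor proposes): the studio can get 8.8 next round, worth 0.63 × 8.8 = 5.544 now. The distributor offers 5.544 and keeps 80 − 5.544 = 74.456.
Round 2 (the studio proposes): the distributor can get 74.456 next round, worth 0.89 × 74.456 = 66.26584 now; the studio offers that and keeps 13.73416.
So by rejecting in round 1, the studio gets 13.73416 next round, worth 0.63 × 13.73416 = 8.6525208 now.
Offer 6 < 8.6525208, so the studio rejects.

Reject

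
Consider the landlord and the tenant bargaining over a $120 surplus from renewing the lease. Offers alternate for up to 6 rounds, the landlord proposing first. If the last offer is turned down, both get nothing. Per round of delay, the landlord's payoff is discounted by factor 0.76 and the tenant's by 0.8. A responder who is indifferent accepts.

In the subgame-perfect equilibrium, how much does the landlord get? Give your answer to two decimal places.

Solve by backward induction from round 6.
Round 6 (the tenant proposes): the landlord will accept anything ≥ 0, so the tenant offers 0 and keeps 120.
Round 5 (the landlord proposes): the tenant can get 120 next round, worth 0.8 × 120 = 96 now. The landlord offers 96 and keeps 120 − 96 = 24.
Round 4 (the tenant proposes): the landlord can get 24 next round, worth 0.76 × 24 = 18.24 now, so the tenant offers 18.24, keeping 101.76.
Round 3 (the landlord proposes): the tenant can get 101.76 next round, worth 0.8 × 101.76 = 81.408 now; the landlord offers that and keeps 38.592.
Round 2 (the tenant proposes): the landlord can get 38.592 next round, worth 0.76 × 38.592 = 29.32992 now, so the tenant offers 29.32992, keeping 90.67008.
Round 1 (the landlord proposes): the tenant can get 90.67008 next round, worth 0.8 × 90.67008 = 72.536064 now, so the landlord offers 72.536064, keeping 47.463936.

47.46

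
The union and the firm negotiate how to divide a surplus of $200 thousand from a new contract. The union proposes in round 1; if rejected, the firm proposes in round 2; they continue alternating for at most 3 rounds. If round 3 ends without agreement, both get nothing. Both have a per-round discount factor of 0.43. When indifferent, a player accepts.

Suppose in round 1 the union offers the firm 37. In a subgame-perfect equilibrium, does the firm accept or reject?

Round 3 (the union proposes): rejection yields 0 for the firm; the union offers 0 and keeps 200.
Round 2 (the firm proposes): the union can get 200 next round, worth 0.43 × 200 = 86 now; the firm offers that and keeps 114.
So by rejecting in round 1, the firm gets 114 next round, worth 0.43 × 114 = 49.02 now.
Offer 37 < 49.02, so the firm rejects.

Reject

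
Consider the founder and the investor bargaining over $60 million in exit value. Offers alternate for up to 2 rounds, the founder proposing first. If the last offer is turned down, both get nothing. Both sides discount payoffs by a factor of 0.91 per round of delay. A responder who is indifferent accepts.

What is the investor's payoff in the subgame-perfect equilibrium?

Round 2 (the investor proposes): rejection yields 0 for the founder; the investor offers 0 and keeps 60.
Round 1 (the founder proposes): the investor can get 60 next round, worth 0.91 × 60 = 54.6 now. The founder offers 54.6 and keeps 60 − 54.6 = 5.4.

54.6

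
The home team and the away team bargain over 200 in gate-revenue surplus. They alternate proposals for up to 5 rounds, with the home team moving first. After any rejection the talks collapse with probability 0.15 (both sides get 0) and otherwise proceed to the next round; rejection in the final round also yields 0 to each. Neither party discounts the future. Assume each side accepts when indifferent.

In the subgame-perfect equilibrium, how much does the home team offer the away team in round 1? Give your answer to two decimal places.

43.92

By backward induction:
Round 5 (the home team proposes): the away team will accept anything ≥ 0, so the home team offers 0 and keeps 200.
Round 4 (the away team proposes): rejecting gives the home team an expected 0.85 × 200 = 170, so the away team offers 170, keeping 30.
Round 3 (the home team proposes): rejecting gives the away team an expected 0.85 × 30 = 25.5. The home team offers 25.5 and keeps 200 − 25.5 = 174.5.
Round 2 (the away team proposes): rejecting gives the home team an expected 0.85 × 174.5 = 148.325; the away team offers that and keeps 51.675.
Round 1 (the home team proposes): rejecting gives the away team an expected 0.85 × 51.675 = 43.92375, so the home team offers 43.92375, keeping 156.07625.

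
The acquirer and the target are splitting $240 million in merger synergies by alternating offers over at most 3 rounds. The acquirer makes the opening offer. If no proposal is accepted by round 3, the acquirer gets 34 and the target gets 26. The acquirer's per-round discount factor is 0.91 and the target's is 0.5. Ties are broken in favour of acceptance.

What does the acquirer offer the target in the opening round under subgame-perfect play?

Round 3 (the acquirer proposes): the target gets 26 if talks fail, so the acquirer offers 26 and keeps 214.
Round 2 (the target proposes): the acquirer can get 214 next round, worth 0.91 × 214 = 194.74 now. The target offers 194.74 and keeps 240 − 194.74 = 45.26.
Round 1 (the acquirer proposes): the target can get 45.26 next round, worth 0.5 × 45.26 = 22.63 now, so the acquirer offers 22.63, keeping 217.37.

22.63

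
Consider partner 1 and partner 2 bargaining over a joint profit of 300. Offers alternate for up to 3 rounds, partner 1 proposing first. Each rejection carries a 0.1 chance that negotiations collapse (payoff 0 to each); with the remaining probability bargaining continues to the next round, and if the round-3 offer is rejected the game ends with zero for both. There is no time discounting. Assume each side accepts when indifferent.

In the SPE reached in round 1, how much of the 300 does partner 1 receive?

By backward induction:
Round 3 (partner 1 proposes): rejection yields 0 for partner 2; partner 1 offers 0 and keeps 300.
Round 2 (partner 2 proposes): rejecting gives partner 1 an expected 0.9 × 300 = 270. Partner 2 offers 270 and keeps 300 − 270 = 30.
Round 1 (partner 1 proposes): rejecting gives partner 2 an expected 0.9 × 30 = 27, so partner 1 offers 27, keeping 273.

273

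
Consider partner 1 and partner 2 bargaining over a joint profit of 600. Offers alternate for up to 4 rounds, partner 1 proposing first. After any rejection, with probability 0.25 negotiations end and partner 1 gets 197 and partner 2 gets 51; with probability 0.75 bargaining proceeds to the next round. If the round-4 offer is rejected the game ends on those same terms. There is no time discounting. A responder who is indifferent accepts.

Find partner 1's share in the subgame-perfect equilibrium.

334.5

Round 4 (partner 2 proposes): partner 1 gets 197 if talks fail, so partner 2 offers 197 and keeps 403.
Round 3 (partner 1 proposes): rejecting gives partner 2 an expected 0.75 × 403 + 0.25 × 51 = 315; partner 1 offers that and keeps 285.
Round 2 (partner 2 proposes): rejecting gives partner 1 an expected 0.75 × 285 + 0.25 × 197 = 263, so partner 2 offers 263, keeping 337.
Round 1 (partner 1 proposes): rejecting gives partner 2 an expected 0.75 × 337 + 0.25 × 51 = 265.5. Partner 1 offers 265.5 and keeps 600 − 265.5 = 334.5.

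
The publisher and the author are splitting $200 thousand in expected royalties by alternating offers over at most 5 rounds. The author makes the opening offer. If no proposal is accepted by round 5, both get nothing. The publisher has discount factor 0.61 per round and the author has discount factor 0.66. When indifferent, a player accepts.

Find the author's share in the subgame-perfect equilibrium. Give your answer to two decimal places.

Round 5 (the author proposes): rejection yields 0 for the publisher; the author offers 0 and keeps 200.
Round 4 (the publisher proposes): the author can get 200 next round, worth 0.66 × 200 = 132 now. The publisher offers 132 and keeps 200 − 132 = 68.
Round 3 (the author proposes): the publisher can get 68 next round, worth 0.61 × 68 = 41.48 now; the author offers that and keeps 158.52.
Round 2 (the publisher proposes): the author can get 158.52 next round, worth 0.66 × 158.52 = 104.6232 now; the publisher offers that and keeps 95.3768.
Round 1 (the author proposes): the publisher can get 95.3768 next round, worth 0.61 × 95.3768 = 58.179848 now; the author offers that and keeps 141.820152.

141.82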